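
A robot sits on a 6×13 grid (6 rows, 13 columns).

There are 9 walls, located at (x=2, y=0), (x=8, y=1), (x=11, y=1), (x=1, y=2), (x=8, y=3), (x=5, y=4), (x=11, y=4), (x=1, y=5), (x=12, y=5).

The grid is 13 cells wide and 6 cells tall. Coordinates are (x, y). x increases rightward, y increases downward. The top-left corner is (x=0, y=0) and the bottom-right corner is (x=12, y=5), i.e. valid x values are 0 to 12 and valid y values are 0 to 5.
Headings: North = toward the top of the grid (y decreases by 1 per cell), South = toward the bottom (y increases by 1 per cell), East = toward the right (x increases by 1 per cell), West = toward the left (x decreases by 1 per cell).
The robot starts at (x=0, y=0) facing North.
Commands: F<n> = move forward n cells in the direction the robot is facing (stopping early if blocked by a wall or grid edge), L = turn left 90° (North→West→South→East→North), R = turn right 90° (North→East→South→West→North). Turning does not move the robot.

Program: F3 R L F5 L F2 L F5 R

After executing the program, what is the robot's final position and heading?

Start: (x=0, y=0), facing North
  F3: move forward 0/3 (blocked), now at (x=0, y=0)
  R: turn right, now facing East
  L: turn left, now facing North
  F5: move forward 0/5 (blocked), now at (x=0, y=0)
  L: turn left, now facing West
  F2: move forward 0/2 (blocked), now at (x=0, y=0)
  L: turn left, now facing South
  F5: move forward 5, now at (x=0, y=5)
  R: turn right, now facing West
Final: (x=0, y=5), facing West

Answer: Final position: (x=0, y=5), facing West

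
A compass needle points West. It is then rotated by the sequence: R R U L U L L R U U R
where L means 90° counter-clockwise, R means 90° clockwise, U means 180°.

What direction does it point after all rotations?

Answer: Final heading: North

Derivation:
Start: West
  R (right (90° clockwise)) -> North
  R (right (90° clockwise)) -> East
  U (U-turn (180°)) -> West
  L (left (90° counter-clockwise)) -> South
  U (U-turn (180°)) -> North
  L (left (90° counter-clockwise)) -> West
  L (left (90° counter-clockwise)) -> South
  R (right (90° clockwise)) -> West
  U (U-turn (180°)) -> East
  U (U-turn (180°)) -> West
  R (right (90° clockwise)) -> North
Final: North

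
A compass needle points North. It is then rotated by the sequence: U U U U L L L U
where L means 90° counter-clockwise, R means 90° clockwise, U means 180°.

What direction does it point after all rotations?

Start: North
  U (U-turn (180°)) -> South
  U (U-turn (180°)) -> North
  U (U-turn (180°)) -> South
  U (U-turn (180°)) -> North
  L (left (90° counter-clockwise)) -> West
  L (left (90° counter-clockwise)) -> South
  L (left (90° counter-clockwise)) -> East
  U (U-turn (180°)) -> West
Final: West

Answer: Final heading: West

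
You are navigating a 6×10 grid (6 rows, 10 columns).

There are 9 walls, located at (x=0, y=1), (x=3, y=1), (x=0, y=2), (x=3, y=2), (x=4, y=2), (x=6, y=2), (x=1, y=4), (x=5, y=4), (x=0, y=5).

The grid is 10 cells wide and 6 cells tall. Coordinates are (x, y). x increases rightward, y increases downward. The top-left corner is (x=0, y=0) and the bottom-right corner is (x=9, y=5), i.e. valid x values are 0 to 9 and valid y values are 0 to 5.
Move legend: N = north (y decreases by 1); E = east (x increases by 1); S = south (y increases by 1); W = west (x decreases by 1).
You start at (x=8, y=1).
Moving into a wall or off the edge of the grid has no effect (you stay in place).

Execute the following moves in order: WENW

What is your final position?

Start: (x=8, y=1)
  W (west): (x=8, y=1) -> (x=7, y=1)
  E (east): (x=7, y=1) -> (x=8, y=1)
  N (north): (x=8, y=1) -> (x=8, y=0)
  W (west): (x=8, y=0) -> (x=7, y=0)
Final: (x=7, y=0)

Answer: Final position: (x=7, y=0)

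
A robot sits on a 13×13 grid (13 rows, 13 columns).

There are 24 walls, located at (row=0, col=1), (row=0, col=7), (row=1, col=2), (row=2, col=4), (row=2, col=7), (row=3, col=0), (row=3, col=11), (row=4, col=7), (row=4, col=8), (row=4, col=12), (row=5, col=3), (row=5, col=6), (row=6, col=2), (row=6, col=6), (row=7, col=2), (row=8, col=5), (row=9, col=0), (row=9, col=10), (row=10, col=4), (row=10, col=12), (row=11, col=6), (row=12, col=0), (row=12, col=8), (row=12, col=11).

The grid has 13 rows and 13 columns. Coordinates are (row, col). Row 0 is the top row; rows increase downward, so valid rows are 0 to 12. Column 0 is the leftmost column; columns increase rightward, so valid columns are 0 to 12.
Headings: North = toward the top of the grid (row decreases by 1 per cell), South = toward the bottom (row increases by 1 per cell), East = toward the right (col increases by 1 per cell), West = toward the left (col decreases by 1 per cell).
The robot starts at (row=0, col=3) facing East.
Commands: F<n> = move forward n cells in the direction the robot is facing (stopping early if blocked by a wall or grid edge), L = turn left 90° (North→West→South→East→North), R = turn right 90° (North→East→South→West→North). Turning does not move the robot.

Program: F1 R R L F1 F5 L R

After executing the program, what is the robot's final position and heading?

Answer: Final position: (row=1, col=4), facing South

Derivation:
Start: (row=0, col=3), facing East
  F1: move forward 1, now at (row=0, col=4)
  R: turn right, now facing South
  R: turn right, now facing West
  L: turn left, now facing South
  F1: move forward 1, now at (row=1, col=4)
  F5: move forward 0/5 (blocked), now at (row=1, col=4)
  L: turn left, now facing East
  R: turn right, now facing South
Final: (row=1, col=4), facing South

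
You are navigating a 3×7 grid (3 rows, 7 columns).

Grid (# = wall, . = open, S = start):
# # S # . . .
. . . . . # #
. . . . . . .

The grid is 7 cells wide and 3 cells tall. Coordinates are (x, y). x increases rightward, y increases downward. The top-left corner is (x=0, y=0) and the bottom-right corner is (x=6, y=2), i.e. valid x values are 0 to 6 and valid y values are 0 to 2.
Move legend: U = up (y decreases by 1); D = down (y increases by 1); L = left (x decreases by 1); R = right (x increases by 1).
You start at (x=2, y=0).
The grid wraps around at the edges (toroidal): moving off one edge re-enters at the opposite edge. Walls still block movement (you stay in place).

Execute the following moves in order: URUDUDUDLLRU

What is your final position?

Answer: Final position: (x=2, y=1)

Derivation:
Start: (x=2, y=0)
  U (up): (x=2, y=0) -> (x=2, y=2)
  R (right): (x=2, y=2) -> (x=3, y=2)
  U (up): (x=3, y=2) -> (x=3, y=1)
  D (down): (x=3, y=1) -> (x=3, y=2)
  U (up): (x=3, y=2) -> (x=3, y=1)
  D (down): (x=3, y=1) -> (x=3, y=2)
  U (up): (x=3, y=2) -> (x=3, y=1)
  D (down): (x=3, y=1) -> (x=3, y=2)
  L (left): (x=3, y=2) -> (x=2, y=2)
  L (left): (x=2, y=2) -> (x=1, y=2)
  R (right): (x=1, y=2) -> (x=2, y=2)
  U (up): (x=2, y=2) -> (x=2, y=1)
Final: (x=2, y=1)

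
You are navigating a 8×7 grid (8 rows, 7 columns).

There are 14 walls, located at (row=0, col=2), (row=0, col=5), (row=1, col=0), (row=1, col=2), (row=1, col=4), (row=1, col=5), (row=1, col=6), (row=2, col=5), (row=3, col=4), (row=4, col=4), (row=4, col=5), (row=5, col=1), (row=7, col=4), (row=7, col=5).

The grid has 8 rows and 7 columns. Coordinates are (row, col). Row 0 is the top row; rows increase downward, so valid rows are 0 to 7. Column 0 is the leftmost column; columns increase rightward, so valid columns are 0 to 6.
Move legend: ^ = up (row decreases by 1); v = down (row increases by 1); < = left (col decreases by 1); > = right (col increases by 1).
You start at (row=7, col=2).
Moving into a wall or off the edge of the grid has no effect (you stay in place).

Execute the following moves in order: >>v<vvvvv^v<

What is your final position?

Start: (row=7, col=2)
  > (right): (row=7, col=2) -> (row=7, col=3)
  > (right): blocked, stay at (row=7, col=3)
  v (down): blocked, stay at (row=7, col=3)
  < (left): (row=7, col=3) -> (row=7, col=2)
  [×5]v (down): blocked, stay at (row=7, col=2)
  ^ (up): (row=7, col=2) -> (row=6, col=2)
  v (down): (row=6, col=2) -> (row=7, col=2)
  < (left): (row=7, col=2) -> (row=7, col=1)
Final: (row=7, col=1)

Answer: Final position: (row=7, col=1)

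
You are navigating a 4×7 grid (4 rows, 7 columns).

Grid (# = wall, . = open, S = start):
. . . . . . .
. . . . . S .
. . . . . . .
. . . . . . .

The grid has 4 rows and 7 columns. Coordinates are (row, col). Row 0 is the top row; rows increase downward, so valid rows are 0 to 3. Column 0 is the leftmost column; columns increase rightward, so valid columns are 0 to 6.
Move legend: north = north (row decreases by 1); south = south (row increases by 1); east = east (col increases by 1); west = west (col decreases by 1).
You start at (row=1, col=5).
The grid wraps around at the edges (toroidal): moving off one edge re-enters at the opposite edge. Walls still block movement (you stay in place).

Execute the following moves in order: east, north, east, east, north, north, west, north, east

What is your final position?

Start: (row=1, col=5)
  east (east): (row=1, col=5) -> (row=1, col=6)
  north (north): (row=1, col=6) -> (row=0, col=6)
  east (east): (row=0, col=6) -> (row=0, col=0)
  east (east): (row=0, col=0) -> (row=0, col=1)
  north (north): (row=0, col=1) -> (row=3, col=1)
  north (north): (row=3, col=1) -> (row=2, col=1)
  west (west): (row=2, col=1) -> (row=2, col=0)
  north (north): (row=2, col=0) -> (row=1, col=0)
  east (east): (row=1, col=0) -> (row=1, col=1)
Final: (row=1, col=1)

Answer: Final position: (row=1, col=1)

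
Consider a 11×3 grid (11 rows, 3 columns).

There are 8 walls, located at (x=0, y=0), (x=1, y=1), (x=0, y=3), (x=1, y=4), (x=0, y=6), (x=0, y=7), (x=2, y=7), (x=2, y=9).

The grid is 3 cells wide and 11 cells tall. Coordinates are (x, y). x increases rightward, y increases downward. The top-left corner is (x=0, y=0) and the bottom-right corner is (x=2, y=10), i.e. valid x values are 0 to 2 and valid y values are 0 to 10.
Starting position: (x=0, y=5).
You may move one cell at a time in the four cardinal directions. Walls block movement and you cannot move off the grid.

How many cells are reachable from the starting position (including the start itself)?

Answer: Reachable cells: 25

Derivation:
BFS flood-fill from (x=0, y=5):
  Distance 0: (x=0, y=5)
  Distance 1: (x=0, y=4), (x=1, y=5)
  Distance 2: (x=2, y=5), (x=1, y=6)
  Distance 3: (x=2, y=4), (x=2, y=6), (x=1, y=7)
  Distance 4: (x=2, y=3), (x=1, y=8)
  Distance 5: (x=2, y=2), (x=1, y=3), (x=0, y=8), (x=2, y=8), (x=1, y=9)
  Distance 6: (x=2, y=1), (x=1, y=2), (x=0, y=9), (x=1, y=10)
  Distance 7: (x=2, y=0), (x=0, y=2), (x=0, y=10), (x=2, y=10)
  Distance 8: (x=1, y=0), (x=0, y=1)
Total reachable: 25 (grid has 25 open cells total)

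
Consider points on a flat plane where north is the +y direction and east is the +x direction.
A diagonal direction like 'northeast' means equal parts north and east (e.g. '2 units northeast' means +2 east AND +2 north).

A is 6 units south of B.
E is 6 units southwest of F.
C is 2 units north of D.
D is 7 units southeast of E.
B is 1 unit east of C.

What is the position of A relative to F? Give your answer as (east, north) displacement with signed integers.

Place F at the origin (east=0, north=0).
  E is 6 units southwest of F: delta (east=-6, north=-6); E at (east=-6, north=-6).
  D is 7 units southeast of E: delta (east=+7, north=-7); D at (east=1, north=-13).
  C is 2 units north of D: delta (east=+0, north=+2); C at (east=1, north=-11).
  B is 1 unit east of C: delta (east=+1, north=+0); B at (east=2, north=-11).
  A is 6 units south of B: delta (east=+0, north=-6); A at (east=2, north=-17).
Therefore A relative to F: (east=2, north=-17).

Answer: A is at (east=2, north=-17) relative to F.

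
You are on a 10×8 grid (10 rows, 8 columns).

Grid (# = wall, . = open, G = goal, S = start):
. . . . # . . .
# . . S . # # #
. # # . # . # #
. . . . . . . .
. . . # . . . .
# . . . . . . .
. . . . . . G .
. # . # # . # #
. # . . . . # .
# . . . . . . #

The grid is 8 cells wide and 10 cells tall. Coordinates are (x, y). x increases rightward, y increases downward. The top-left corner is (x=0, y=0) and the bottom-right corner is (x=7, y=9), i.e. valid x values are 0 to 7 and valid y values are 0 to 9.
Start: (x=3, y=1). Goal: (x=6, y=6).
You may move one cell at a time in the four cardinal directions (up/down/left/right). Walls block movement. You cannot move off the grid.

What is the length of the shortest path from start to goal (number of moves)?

BFS from (x=3, y=1) until reaching (x=6, y=6):
  Distance 0: (x=3, y=1)
  Distance 1: (x=3, y=0), (x=2, y=1), (x=4, y=1), (x=3, y=2)
  Distance 2: (x=2, y=0), (x=1, y=1), (x=3, y=3)
  Distance 3: (x=1, y=0), (x=2, y=3), (x=4, y=3)
  Distance 4: (x=0, y=0), (x=1, y=3), (x=5, y=3), (x=2, y=4), (x=4, y=4)
  Distance 5: (x=5, y=2), (x=0, y=3), (x=6, y=3), (x=1, y=4), (x=5, y=4), (x=2, y=5), (x=4, y=5)
  Distance 6: (x=0, y=2), (x=7, y=3), (x=0, y=4), (x=6, y=4), (x=1, y=5), (x=3, y=5), (x=5, y=5), (x=2, y=6), (x=4, y=6)
  Distance 7: (x=7, y=4), (x=6, y=5), (x=1, y=6), (x=3, y=6), (x=5, y=6), (x=2, y=7)
  Distance 8: (x=7, y=5), (x=0, y=6), (x=6, y=6), (x=5, y=7), (x=2, y=8)  <- goal reached here
One shortest path (8 moves): (x=3, y=1) -> (x=3, y=2) -> (x=3, y=3) -> (x=4, y=3) -> (x=5, y=3) -> (x=6, y=3) -> (x=6, y=4) -> (x=6, y=5) -> (x=6, y=6)

Answer: Shortest path length: 8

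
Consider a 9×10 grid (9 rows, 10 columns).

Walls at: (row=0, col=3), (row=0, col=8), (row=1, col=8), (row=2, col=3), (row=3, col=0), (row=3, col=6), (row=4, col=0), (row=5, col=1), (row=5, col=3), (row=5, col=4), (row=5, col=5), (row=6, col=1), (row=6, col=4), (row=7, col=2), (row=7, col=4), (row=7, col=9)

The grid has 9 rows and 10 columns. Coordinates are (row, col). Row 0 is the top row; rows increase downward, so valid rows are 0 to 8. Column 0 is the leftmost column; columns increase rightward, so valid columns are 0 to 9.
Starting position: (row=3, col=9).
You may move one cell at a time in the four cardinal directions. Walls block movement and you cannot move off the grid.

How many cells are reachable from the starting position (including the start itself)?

Answer: Reachable cells: 74

Derivation:
BFS flood-fill from (row=3, col=9):
  Distance 0: (row=3, col=9)
  Distance 1: (row=2, col=9), (row=3, col=8), (row=4, col=9)
  Distance 2: (row=1, col=9), (row=2, col=8), (row=3, col=7), (row=4, col=8), (row=5, col=9)
  Distance 3: (row=0, col=9), (row=2, col=7), (row=4, col=7), (row=5, col=8), (row=6, col=9)
  Distance 4: (row=1, col=7), (row=2, col=6), (row=4, col=6), (row=5, col=7), (row=6, col=8)
  Distance 5: (row=0, col=7), (row=1, col=6), (row=2, col=5), (row=4, col=5), (row=5, col=6), (row=6, col=7), (row=7, col=8)
  Distance 6: (row=0, col=6), (row=1, col=5), (row=2, col=4), (row=3, col=5), (row=4, col=4), (row=6, col=6), (row=7, col=7), (row=8, col=8)
  Distance 7: (row=0, col=5), (row=1, col=4), (row=3, col=4), (row=4, col=3), (row=6, col=5), (row=7, col=6), (row=8, col=7), (row=8, col=9)
  Distance 8: (row=0, col=4), (row=1, col=3), (row=3, col=3), (row=4, col=2), (row=7, col=5), (row=8, col=6)
  Distance 9: (row=1, col=2), (row=3, col=2), (row=4, col=1), (row=5, col=2), (row=8, col=5)
  Distance 10: (row=0, col=2), (row=1, col=1), (row=2, col=2), (row=3, col=1), (row=6, col=2), (row=8, col=4)
  Distance 11: (row=0, col=1), (row=1, col=0), (row=2, col=1), (row=6, col=3), (row=8, col=3)
  Distance 12: (row=0, col=0), (row=2, col=0), (row=7, col=3), (row=8, col=2)
  Distance 13: (row=8, col=1)
  Distance 14: (row=7, col=1), (row=8, col=0)
  Distance 15: (row=7, col=0)
  Distance 16: (row=6, col=0)
  Distance 17: (row=5, col=0)
Total reachable: 74 (grid has 74 open cells total)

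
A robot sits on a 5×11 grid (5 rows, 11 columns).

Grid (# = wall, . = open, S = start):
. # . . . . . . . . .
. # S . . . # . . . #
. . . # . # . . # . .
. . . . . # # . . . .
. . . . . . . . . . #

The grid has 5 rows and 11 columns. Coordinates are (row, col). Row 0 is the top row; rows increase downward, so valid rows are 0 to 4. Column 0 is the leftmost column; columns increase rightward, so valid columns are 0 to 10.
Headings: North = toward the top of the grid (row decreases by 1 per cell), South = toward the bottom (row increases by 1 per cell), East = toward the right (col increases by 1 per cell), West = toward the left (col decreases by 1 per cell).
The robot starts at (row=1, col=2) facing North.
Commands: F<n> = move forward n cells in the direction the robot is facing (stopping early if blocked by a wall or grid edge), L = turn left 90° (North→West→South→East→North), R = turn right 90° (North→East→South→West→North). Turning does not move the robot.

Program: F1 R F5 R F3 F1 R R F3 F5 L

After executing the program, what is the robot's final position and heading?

Start: (row=1, col=2), facing North
  F1: move forward 1, now at (row=0, col=2)
  R: turn right, now facing East
  F5: move forward 5, now at (row=0, col=7)
  R: turn right, now facing South
  F3: move forward 3, now at (row=3, col=7)
  F1: move forward 1, now at (row=4, col=7)
  R: turn right, now facing West
  R: turn right, now facing North
  F3: move forward 3, now at (row=1, col=7)
  F5: move forward 1/5 (blocked), now at (row=0, col=7)
  L: turn left, now facing West
Final: (row=0, col=7), facing West

Answer: Final position: (row=0, col=7), facing West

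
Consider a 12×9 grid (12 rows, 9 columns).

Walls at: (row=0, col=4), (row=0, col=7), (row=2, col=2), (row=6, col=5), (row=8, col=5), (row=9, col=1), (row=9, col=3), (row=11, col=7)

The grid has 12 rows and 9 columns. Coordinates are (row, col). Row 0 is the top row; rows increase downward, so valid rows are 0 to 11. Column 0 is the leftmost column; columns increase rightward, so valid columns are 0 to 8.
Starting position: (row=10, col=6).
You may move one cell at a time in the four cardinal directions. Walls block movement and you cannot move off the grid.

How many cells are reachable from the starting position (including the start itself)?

Answer: Reachable cells: 100

Derivation:
BFS flood-fill from (row=10, col=6):
  Distance 0: (row=10, col=6)
  Distance 1: (row=9, col=6), (row=10, col=5), (row=10, col=7), (row=11, col=6)
  Distance 2: (row=8, col=6), (row=9, col=5), (row=9, col=7), (row=10, col=4), (row=10, col=8), (row=11, col=5)
  Distance 3: (row=7, col=6), (row=8, col=7), (row=9, col=4), (row=9, col=8), (row=10, col=3), (row=11, col=4), (row=11, col=8)
  Distance 4: (row=6, col=6), (row=7, col=5), (row=7, col=7), (row=8, col=4), (row=8, col=8), (row=10, col=2), (row=11, col=3)
  Distance 5: (row=5, col=6), (row=6, col=7), (row=7, col=4), (row=7, col=8), (row=8, col=3), (row=9, col=2), (row=10, col=1), (row=11, col=2)
  Distance 6: (row=4, col=6), (row=5, col=5), (row=5, col=7), (row=6, col=4), (row=6, col=8), (row=7, col=3), (row=8, col=2), (row=10, col=0), (row=11, col=1)
  Distance 7: (row=3, col=6), (row=4, col=5), (row=4, col=7), (row=5, col=4), (row=5, col=8), (row=6, col=3), (row=7, col=2), (row=8, col=1), (row=9, col=0), (row=11, col=0)
  Distance 8: (row=2, col=6), (row=3, col=5), (row=3, col=7), (row=4, col=4), (row=4, col=8), (row=5, col=3), (row=6, col=2), (row=7, col=1), (row=8, col=0)
  Distance 9: (row=1, col=6), (row=2, col=5), (row=2, col=7), (row=3, col=4), (row=3, col=8), (row=4, col=3), (row=5, col=2), (row=6, col=1), (row=7, col=0)
  Distance 10: (row=0, col=6), (row=1, col=5), (row=1, col=7), (row=2, col=4), (row=2, col=8), (row=3, col=3), (row=4, col=2), (row=5, col=1), (row=6, col=0)
  Distance 11: (row=0, col=5), (row=1, col=4), (row=1, col=8), (row=2, col=3), (row=3, col=2), (row=4, col=1), (row=5, col=0)
  Distance 12: (row=0, col=8), (row=1, col=3), (row=3, col=1), (row=4, col=0)
  Distance 13: (row=0, col=3), (row=1, col=2), (row=2, col=1), (row=3, col=0)
  Distance 14: (row=0, col=2), (row=1, col=1), (row=2, col=0)
  Distance 15: (row=0, col=1), (row=1, col=0)
  Distance 16: (row=0, col=0)
Total reachable: 100 (grid has 100 open cells total)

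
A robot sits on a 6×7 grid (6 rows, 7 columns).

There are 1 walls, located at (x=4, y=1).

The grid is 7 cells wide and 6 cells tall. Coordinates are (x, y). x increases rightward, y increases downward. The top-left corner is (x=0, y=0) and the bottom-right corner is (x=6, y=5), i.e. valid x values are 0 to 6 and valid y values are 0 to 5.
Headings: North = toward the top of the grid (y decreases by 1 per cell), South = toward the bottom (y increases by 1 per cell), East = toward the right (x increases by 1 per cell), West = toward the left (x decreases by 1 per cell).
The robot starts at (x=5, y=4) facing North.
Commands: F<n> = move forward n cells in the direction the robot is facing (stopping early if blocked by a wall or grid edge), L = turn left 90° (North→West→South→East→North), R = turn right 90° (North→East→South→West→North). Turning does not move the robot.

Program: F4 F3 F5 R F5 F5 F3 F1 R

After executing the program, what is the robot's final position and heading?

Start: (x=5, y=4), facing North
  F4: move forward 4, now at (x=5, y=0)
  F3: move forward 0/3 (blocked), now at (x=5, y=0)
  F5: move forward 0/5 (blocked), now at (x=5, y=0)
  R: turn right, now facing East
  F5: move forward 1/5 (blocked), now at (x=6, y=0)
  F5: move forward 0/5 (blocked), now at (x=6, y=0)
  F3: move forward 0/3 (blocked), now at (x=6, y=0)
  F1: move forward 0/1 (blocked), now at (x=6, y=0)
  R: turn right, now facing South
Final: (x=6, y=0), facing South

Answer: Final position: (x=6, y=0), facing South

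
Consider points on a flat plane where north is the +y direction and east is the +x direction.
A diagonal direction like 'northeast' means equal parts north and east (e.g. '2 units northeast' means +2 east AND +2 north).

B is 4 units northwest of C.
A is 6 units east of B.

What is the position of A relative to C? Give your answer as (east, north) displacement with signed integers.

Answer: A is at (east=2, north=4) relative to C.

Derivation:
Place C at the origin (east=0, north=0).
  B is 4 units northwest of C: delta (east=-4, north=+4); B at (east=-4, north=4).
  A is 6 units east of B: delta (east=+6, north=+0); A at (east=2, north=4).
Therefore A relative to C: (east=2, north=4).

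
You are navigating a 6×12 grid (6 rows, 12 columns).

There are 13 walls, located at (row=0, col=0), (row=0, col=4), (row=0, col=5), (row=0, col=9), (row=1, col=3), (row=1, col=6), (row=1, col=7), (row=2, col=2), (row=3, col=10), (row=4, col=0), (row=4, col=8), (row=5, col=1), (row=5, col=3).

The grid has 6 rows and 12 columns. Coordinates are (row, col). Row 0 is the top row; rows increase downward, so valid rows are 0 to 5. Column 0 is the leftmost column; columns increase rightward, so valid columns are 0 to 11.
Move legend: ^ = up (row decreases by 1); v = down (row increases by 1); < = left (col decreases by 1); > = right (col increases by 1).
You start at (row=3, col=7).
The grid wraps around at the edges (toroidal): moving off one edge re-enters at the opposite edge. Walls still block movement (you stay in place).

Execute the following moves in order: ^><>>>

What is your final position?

Start: (row=3, col=7)
  ^ (up): (row=3, col=7) -> (row=2, col=7)
  > (right): (row=2, col=7) -> (row=2, col=8)
  < (left): (row=2, col=8) -> (row=2, col=7)
  > (right): (row=2, col=7) -> (row=2, col=8)
  > (right): (row=2, col=8) -> (row=2, col=9)
  > (right): (row=2, col=9) -> (row=2, col=10)
Final: (row=2, col=10)

Answer: Final position: (row=2, col=10)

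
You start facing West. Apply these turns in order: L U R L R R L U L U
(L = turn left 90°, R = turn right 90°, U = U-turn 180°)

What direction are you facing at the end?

Start: West
  L (left (90° counter-clockwise)) -> South
  U (U-turn (180°)) -> North
  R (right (90° clockwise)) -> East
  L (left (90° counter-clockwise)) -> North
  R (right (90° clockwise)) -> East
  R (right (90° clockwise)) -> South
  L (left (90° counter-clockwise)) -> East
  U (U-turn (180°)) -> West
  L (left (90° counter-clockwise)) -> South
  U (U-turn (180°)) -> North
Final: North

Answer: Final heading: North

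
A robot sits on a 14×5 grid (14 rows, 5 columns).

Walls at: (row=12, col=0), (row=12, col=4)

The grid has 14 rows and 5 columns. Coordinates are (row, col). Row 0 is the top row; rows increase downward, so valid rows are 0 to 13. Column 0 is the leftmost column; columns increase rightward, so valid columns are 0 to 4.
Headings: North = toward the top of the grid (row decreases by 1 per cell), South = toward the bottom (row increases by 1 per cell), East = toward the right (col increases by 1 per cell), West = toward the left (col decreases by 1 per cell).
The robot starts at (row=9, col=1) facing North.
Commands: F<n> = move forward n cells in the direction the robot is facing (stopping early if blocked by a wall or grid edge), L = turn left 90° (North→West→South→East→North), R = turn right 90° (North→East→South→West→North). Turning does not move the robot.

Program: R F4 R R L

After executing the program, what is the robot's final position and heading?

Answer: Final position: (row=9, col=4), facing South

Derivation:
Start: (row=9, col=1), facing North
  R: turn right, now facing East
  F4: move forward 3/4 (blocked), now at (row=9, col=4)
  R: turn right, now facing South
  R: turn right, now facing West
  L: turn left, now facing South
Final: (row=9, col=4), facing South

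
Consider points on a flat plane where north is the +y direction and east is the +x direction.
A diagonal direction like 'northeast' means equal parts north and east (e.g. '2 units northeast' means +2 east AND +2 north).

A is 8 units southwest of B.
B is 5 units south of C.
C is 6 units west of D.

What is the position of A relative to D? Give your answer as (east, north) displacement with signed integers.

Answer: A is at (east=-14, north=-13) relative to D.

Derivation:
Place D at the origin (east=0, north=0).
  C is 6 units west of D: delta (east=-6, north=+0); C at (east=-6, north=0).
  B is 5 units south of C: delta (east=+0, north=-5); B at (east=-6, north=-5).
  A is 8 units southwest of B: delta (east=-8, north=-8); A at (east=-14, north=-13).
Therefore A relative to D: (east=-14, north=-13).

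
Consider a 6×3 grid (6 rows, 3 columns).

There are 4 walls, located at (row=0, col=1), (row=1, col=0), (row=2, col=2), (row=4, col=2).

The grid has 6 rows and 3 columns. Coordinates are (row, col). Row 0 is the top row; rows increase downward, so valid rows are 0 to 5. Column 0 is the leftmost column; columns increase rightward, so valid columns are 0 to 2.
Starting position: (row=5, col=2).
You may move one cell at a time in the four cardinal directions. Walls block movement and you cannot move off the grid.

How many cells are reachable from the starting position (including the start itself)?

Answer: Reachable cells: 13

Derivation:
BFS flood-fill from (row=5, col=2):
  Distance 0: (row=5, col=2)
  Distance 1: (row=5, col=1)
  Distance 2: (row=4, col=1), (row=5, col=0)
  Distance 3: (row=3, col=1), (row=4, col=0)
  Distance 4: (row=2, col=1), (row=3, col=0), (row=3, col=2)
  Distance 5: (row=1, col=1), (row=2, col=0)
  Distance 6: (row=1, col=2)
  Distance 7: (row=0, col=2)
Total reachable: 13 (grid has 14 open cells total)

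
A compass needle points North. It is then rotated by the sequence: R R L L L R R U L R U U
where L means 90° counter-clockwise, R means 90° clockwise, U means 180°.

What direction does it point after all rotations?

Answer: Final heading: West

Derivation:
Start: North
  R (right (90° clockwise)) -> East
  R (right (90° clockwise)) -> South
  L (left (90° counter-clockwise)) -> East
  L (left (90° counter-clockwise)) -> North
  L (left (90° counter-clockwise)) -> West
  R (right (90° clockwise)) -> North
  R (right (90° clockwise)) -> East
  U (U-turn (180°)) -> West
  L (left (90° counter-clockwise)) -> South
  R (right (90° clockwise)) -> West
  U (U-turn (180°)) -> East
  U (U-turn (180°)) -> West
Final: West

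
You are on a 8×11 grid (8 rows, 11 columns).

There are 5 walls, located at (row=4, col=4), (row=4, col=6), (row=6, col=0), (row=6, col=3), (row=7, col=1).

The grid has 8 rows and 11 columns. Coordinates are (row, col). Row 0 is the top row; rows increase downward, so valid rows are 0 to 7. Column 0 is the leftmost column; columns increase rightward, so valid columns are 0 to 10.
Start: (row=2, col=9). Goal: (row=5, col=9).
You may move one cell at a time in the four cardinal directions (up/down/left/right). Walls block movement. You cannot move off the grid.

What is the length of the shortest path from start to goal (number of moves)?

Answer: Shortest path length: 3

Derivation:
BFS from (row=2, col=9) until reaching (row=5, col=9):
  Distance 0: (row=2, col=9)
  Distance 1: (row=1, col=9), (row=2, col=8), (row=2, col=10), (row=3, col=9)
  Distance 2: (row=0, col=9), (row=1, col=8), (row=1, col=10), (row=2, col=7), (row=3, col=8), (row=3, col=10), (row=4, col=9)
  Distance 3: (row=0, col=8), (row=0, col=10), (row=1, col=7), (row=2, col=6), (row=3, col=7), (row=4, col=8), (row=4, col=10), (row=5, col=9)  <- goal reached here
One shortest path (3 moves): (row=2, col=9) -> (row=3, col=9) -> (row=4, col=9) -> (row=5, col=9)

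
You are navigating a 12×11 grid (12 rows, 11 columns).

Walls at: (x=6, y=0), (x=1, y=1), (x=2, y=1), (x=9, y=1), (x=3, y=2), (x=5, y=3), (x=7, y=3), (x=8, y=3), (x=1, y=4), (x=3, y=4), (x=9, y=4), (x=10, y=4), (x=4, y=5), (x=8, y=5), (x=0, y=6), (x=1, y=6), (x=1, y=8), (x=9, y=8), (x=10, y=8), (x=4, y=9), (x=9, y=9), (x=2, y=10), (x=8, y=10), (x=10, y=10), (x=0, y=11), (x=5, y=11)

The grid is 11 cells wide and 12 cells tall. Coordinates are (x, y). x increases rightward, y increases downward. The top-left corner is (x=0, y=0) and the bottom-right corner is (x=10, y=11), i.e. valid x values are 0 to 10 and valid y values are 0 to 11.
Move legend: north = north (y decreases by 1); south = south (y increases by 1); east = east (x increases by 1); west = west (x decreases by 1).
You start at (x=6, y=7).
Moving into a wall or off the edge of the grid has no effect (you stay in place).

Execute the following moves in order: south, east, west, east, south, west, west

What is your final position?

Answer: Final position: (x=5, y=9)

Derivation:
Start: (x=6, y=7)
  south (south): (x=6, y=7) -> (x=6, y=8)
  east (east): (x=6, y=8) -> (x=7, y=8)
  west (west): (x=7, y=8) -> (x=6, y=8)
  east (east): (x=6, y=8) -> (x=7, y=8)
  south (south): (x=7, y=8) -> (x=7, y=9)
  west (west): (x=7, y=9) -> (x=6, y=9)
  west (west): (x=6, y=9) -> (x=5, y=9)
Final: (x=5, y=9)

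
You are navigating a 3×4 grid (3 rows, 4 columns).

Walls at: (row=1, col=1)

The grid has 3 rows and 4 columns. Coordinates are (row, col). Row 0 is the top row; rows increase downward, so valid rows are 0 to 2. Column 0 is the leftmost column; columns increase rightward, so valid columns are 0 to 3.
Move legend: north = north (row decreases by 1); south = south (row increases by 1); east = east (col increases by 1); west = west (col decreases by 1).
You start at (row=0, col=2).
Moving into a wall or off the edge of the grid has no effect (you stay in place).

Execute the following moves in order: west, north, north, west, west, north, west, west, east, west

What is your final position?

Answer: Final position: (row=0, col=0)

Derivation:
Start: (row=0, col=2)
  west (west): (row=0, col=2) -> (row=0, col=1)
  north (north): blocked, stay at (row=0, col=1)
  north (north): blocked, stay at (row=0, col=1)
  west (west): (row=0, col=1) -> (row=0, col=0)
  west (west): blocked, stay at (row=0, col=0)
  north (north): blocked, stay at (row=0, col=0)
  west (west): blocked, stay at (row=0, col=0)
  west (west): blocked, stay at (row=0, col=0)
  east (east): (row=0, col=0) -> (row=0, col=1)
  west (west): (row=0, col=1) -> (row=0, col=0)
Final: (row=0, col=0)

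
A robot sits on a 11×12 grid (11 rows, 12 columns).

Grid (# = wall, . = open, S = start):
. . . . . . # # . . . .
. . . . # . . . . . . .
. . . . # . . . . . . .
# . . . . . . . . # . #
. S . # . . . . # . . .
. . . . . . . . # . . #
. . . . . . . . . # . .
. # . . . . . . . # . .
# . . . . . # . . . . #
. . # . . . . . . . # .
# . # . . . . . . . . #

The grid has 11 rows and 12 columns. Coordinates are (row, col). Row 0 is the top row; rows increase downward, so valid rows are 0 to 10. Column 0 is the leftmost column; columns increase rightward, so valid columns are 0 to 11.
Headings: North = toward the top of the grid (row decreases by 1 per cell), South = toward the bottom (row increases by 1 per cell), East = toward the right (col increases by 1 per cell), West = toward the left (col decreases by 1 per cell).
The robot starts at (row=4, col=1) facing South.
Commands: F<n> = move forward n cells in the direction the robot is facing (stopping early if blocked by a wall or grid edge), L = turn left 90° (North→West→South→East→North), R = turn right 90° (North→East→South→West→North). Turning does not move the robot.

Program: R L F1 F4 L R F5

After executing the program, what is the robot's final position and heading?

Answer: Final position: (row=6, col=1), facing South

Derivation:
Start: (row=4, col=1), facing South
  R: turn right, now facing West
  L: turn left, now facing South
  F1: move forward 1, now at (row=5, col=1)
  F4: move forward 1/4 (blocked), now at (row=6, col=1)
  L: turn left, now facing East
  R: turn right, now facing South
  F5: move forward 0/5 (blocked), now at (row=6, col=1)
Final: (row=6, col=1), facing South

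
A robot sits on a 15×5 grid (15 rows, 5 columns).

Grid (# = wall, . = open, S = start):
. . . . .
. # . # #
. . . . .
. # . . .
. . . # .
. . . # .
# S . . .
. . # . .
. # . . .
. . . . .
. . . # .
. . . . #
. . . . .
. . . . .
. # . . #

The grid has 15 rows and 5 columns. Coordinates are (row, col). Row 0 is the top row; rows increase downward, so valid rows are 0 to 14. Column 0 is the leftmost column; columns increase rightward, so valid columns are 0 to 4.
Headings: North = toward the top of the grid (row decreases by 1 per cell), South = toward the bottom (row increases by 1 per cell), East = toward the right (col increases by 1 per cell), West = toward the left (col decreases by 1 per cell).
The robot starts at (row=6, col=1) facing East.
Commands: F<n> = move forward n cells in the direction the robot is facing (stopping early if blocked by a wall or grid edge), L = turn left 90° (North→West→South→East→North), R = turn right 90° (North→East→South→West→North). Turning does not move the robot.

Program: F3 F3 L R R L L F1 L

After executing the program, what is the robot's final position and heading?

Answer: Final position: (row=5, col=4), facing West

Derivation:
Start: (row=6, col=1), facing East
  F3: move forward 3, now at (row=6, col=4)
  F3: move forward 0/3 (blocked), now at (row=6, col=4)
  L: turn left, now facing North
  R: turn right, now facing East
  R: turn right, now facing South
  L: turn left, now facing East
  L: turn left, now facing North
  F1: move forward 1, now at (row=5, col=4)
  L: turn left, now facing West
Final: (row=5, col=4), facing West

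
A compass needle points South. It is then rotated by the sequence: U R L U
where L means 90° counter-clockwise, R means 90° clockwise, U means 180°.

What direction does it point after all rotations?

Start: South
  U (U-turn (180°)) -> North
  R (right (90° clockwise)) -> East
  L (left (90° counter-clockwise)) -> North
  U (U-turn (180°)) -> South
Final: South

Answer: Final heading: South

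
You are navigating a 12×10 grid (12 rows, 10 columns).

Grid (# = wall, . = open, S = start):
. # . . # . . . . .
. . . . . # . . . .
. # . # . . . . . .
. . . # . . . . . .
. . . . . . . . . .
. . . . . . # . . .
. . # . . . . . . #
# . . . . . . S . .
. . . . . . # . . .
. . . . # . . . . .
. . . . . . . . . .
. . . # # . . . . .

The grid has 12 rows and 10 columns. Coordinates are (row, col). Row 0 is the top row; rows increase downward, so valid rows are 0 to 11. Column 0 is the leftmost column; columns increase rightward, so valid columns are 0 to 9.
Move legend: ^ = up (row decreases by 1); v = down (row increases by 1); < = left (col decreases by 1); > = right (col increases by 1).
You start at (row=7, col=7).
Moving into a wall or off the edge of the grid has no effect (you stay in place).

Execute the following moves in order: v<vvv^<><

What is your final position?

Start: (row=7, col=7)
  v (down): (row=7, col=7) -> (row=8, col=7)
  < (left): blocked, stay at (row=8, col=7)
  v (down): (row=8, col=7) -> (row=9, col=7)
  v (down): (row=9, col=7) -> (row=10, col=7)
  v (down): (row=10, col=7) -> (row=11, col=7)
  ^ (up): (row=11, col=7) -> (row=10, col=7)
  < (left): (row=10, col=7) -> (row=10, col=6)
  > (right): (row=10, col=6) -> (row=10, col=7)
  < (left): (row=10, col=7) -> (row=10, col=6)
Final: (row=10, col=6)

Answer: Final position: (row=10, col=6)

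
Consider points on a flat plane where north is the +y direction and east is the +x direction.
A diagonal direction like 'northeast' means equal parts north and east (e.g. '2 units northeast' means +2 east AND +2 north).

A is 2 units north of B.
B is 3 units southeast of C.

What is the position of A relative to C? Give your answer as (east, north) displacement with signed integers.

Answer: A is at (east=3, north=-1) relative to C.

Derivation:
Place C at the origin (east=0, north=0).
  B is 3 units southeast of C: delta (east=+3, north=-3); B at (east=3, north=-3).
  A is 2 units north of B: delta (east=+0, north=+2); A at (east=3, north=-1).
Therefore A relative to C: (east=3, north=-1).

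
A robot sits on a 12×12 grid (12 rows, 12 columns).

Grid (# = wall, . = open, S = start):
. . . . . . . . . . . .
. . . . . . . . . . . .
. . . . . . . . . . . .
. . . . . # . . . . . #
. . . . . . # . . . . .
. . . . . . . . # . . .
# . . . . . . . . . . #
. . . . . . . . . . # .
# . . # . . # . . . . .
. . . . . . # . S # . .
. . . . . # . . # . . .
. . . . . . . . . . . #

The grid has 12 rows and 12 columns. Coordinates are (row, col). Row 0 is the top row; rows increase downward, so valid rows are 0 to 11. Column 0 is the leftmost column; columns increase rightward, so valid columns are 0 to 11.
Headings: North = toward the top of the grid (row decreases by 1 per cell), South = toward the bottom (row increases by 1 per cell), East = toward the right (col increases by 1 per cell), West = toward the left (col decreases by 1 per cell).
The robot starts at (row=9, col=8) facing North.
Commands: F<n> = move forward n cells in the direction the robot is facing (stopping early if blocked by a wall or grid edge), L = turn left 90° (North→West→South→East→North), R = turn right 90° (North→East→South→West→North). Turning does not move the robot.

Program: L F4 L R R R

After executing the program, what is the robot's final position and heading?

Answer: Final position: (row=9, col=7), facing East

Derivation:
Start: (row=9, col=8), facing North
  L: turn left, now facing West
  F4: move forward 1/4 (blocked), now at (row=9, col=7)
  L: turn left, now facing South
  R: turn right, now facing West
  R: turn right, now facing North
  R: turn right, now facing East
Final: (row=9, col=7), facing East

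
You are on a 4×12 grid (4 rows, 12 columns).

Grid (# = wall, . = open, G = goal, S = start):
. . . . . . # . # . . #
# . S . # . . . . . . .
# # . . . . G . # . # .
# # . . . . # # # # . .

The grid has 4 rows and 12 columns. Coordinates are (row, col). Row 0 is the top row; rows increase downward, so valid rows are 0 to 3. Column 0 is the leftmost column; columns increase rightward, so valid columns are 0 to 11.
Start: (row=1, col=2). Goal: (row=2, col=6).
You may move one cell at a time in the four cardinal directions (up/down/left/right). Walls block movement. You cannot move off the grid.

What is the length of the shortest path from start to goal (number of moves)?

BFS from (row=1, col=2) until reaching (row=2, col=6):
  Distance 0: (row=1, col=2)
  Distance 1: (row=0, col=2), (row=1, col=1), (row=1, col=3), (row=2, col=2)
  Distance 2: (row=0, col=1), (row=0, col=3), (row=2, col=3), (row=3, col=2)
  Distance 3: (row=0, col=0), (row=0, col=4), (row=2, col=4), (row=3, col=3)
  Distance 4: (row=0, col=5), (row=2, col=5), (row=3, col=4)
  Distance 5: (row=1, col=5), (row=2, col=6), (row=3, col=5)  <- goal reached here
One shortest path (5 moves): (row=1, col=2) -> (row=1, col=3) -> (row=2, col=3) -> (row=2, col=4) -> (row=2, col=5) -> (row=2, col=6)

Answer: Shortest path length: 5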